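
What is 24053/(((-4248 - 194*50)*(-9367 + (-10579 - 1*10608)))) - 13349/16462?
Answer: -2844254942761/3507782157352 ≈ -0.81084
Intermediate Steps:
24053/(((-4248 - 194*50)*(-9367 + (-10579 - 1*10608)))) - 13349/16462 = 24053/(((-4248 - 9700)*(-9367 + (-10579 - 10608)))) - 13349*1/16462 = 24053/((-13948*(-9367 - 21187))) - 13349/16462 = 24053/((-13948*(-30554))) - 13349/16462 = 24053/426167192 - 13349/16462 = -2844254942761/3507782157352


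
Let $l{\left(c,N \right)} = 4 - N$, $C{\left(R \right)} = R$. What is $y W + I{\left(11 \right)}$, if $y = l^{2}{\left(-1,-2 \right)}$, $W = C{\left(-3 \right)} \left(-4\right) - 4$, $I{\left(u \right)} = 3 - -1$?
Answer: $292$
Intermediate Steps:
$I{\left(u \right)} = 4$ ($I{\left(u \right)} = 3 + 1 = 4$)
$W = 8$ ($W = \left(-3\right) \left(-4\right) - 4 = 12 - 4 = 8$)
$y = 36$ ($y = \left(4 - -2\right)^{2} = \left(4 + 2\right)^{2} = 6^{2} = 36$)
$y W + I{\left(11 \right)} = 36 \cdot 8 + 4 = 288 + 4 = 292$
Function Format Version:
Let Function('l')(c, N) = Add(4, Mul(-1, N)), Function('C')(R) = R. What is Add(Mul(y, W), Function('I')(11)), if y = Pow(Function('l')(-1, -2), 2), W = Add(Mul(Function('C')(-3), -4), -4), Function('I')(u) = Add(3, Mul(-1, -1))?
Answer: 292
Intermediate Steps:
Function('I')(u) = 4 (Function('I')(u) = Add(3, 1) = 4)
W = 8 (W = Add(Mul(-3, -4), -4) = Add(12, -4) = 8)
y = 36 (y = Pow(Add(4, Mul(-1, -2)), 2) = Pow(Add(4, 2), 2) = Pow(6, 2) = 36)
Add(Mul(y, W), Function('I')(11)) = Add(Mul(36, 8), 4) = Add(288, 4) = 292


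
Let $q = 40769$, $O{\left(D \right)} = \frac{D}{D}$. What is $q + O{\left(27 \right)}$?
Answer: $40770$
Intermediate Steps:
$O{\left(D \right)} = 1$
$q + O{\left(27 \right)} = 40769 + 1 = 40770$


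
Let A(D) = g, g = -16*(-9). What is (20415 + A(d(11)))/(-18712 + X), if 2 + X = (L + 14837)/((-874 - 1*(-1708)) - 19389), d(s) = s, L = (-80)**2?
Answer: -18165345/16536167 ≈ -1.0985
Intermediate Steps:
L = 6400
g = 144
A(D) = 144
X = -19449/6185 (X = -2 + (6400 + 14837)/((-874 - 1*(-1708)) - 19389) = -2 + 21237/((-874 + 1708) - 19389) = -2 + 21237/(834 - 19389) = -2 + 21237/(-18555) = -2 + 21237*(-1/18555) = -2 - 7079/6185 = -19449/6185 ≈ -3.1445)
(20415 + A(d(11)))/(-18712 + X) = (20415 + 144)/(-18712 - 19449/6185) = 20559/(-115753169/6185) = 20559*(-6185/115753169) = -18165345/16536167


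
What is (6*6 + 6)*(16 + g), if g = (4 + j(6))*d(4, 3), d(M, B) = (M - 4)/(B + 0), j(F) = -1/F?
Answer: 672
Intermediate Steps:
d(M, B) = (-4 + M)/B
g = 0 (g = (4 - 1/6)*((-4 + 4)/3) = (4 - 1*1/6)*((1/3)*0) = (4 - 1/6)*0 = (23/6)*0 = 0)
(6*6 + 6)*(16 + g) = (6*6 + 6)*(16 + 0) = (36 + 6)*16 = 42*16 = 672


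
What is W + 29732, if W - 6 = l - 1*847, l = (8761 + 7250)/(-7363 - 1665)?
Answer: 260811937/9028 ≈ 28889.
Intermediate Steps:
l = -16011/9028 (l = 16011/(-9028) = 16011*(-1/9028) = -16011/9028 ≈ -1.7735)
W = -7608559/9028 (W = 6 + (-16011/9028 - 1*847) = 6 + (-16011/9028 - 847) = 6 - 7662727/9028 = -7608559/9028 ≈ -842.77)
W + 29732 = -7608559/9028 + 29732 = 260811937/9028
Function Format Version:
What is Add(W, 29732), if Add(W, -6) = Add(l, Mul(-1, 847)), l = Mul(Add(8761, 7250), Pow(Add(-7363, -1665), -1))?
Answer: Rational(260811937, 9028) ≈ 28889.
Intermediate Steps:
l = Rational(-16011, 9028) (l = Mul(16011, Pow(-9028, -1)) = Mul(16011, Rational(-1, 9028)) = Rational(-16011, 9028) ≈ -1.7735)
W = Rational(-7608559, 9028) (W = Add(6, Add(Rational(-16011, 9028), Mul(-1, 847))) = Add(6, Add(Rational(-16011, 9028), -847)) = Add(6, Rational(-7662727, 9028)) = Rational(-7608559, 9028) ≈ -842.77)
Add(W, 29732) = Add(Rational(-7608559, 9028), 29732) = Rational(260811937, 9028)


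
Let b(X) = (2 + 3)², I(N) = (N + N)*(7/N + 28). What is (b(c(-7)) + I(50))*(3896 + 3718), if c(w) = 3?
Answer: 21616146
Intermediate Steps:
I(N) = 2*N*(28 + 7/N) (I(N) = (2*N)*(28 + 7/N) = 2*N*(28 + 7/N))
b(X) = 25 (b(X) = 5² = 25)
(b(c(-7)) + I(50))*(3896 + 3718) = (25 + (14 + 56*50))*(3896 + 3718) = (25 + (14 + 2800))*7614 = (25 + 2814)*7614 = 2839*7614 = 21616146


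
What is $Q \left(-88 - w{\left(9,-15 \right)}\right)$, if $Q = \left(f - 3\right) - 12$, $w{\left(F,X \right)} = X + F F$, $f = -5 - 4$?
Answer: $3696$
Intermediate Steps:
$f = -9$
$w{\left(F,X \right)} = X + F^{2}$
$Q = -24$ ($Q = \left(-9 - 3\right) - 12 = -12 - 12 = -24$)
$Q \left(-88 - w{\left(9,-15 \right)}\right) = - 24 \left(-88 - \left(-15 + 9^{2}\right)\right) = - 24 \left(-88 - \left(-15 + 81\right)\right) = - 24 \left(-88 - 66\right) = \left(-24\right) \left(-154\right) = 3696$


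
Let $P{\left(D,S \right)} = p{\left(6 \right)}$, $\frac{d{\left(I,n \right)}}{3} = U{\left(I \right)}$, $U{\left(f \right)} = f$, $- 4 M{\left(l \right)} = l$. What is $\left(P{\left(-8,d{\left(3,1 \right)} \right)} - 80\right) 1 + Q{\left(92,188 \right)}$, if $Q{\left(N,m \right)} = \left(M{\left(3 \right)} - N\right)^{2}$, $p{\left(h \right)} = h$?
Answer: $\frac{136457}{16} \approx 8528.6$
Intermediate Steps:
$M{\left(l \right)} = - \frac{l}{4}$
$d{\left(I,n \right)} = 3 I$
$P{\left(D,S \right)} = 6$
$Q{\left(N,m \right)} = \left(- \frac{3}{4} - N\right)^{2}$ ($Q{\left(N,m \right)} = \left(\left(- \frac{1}{4}\right) 3 - N\right)^{2} = \left(- \frac{3}{4} - N\right)^{2}$)
$\left(P{\left(-8,d{\left(3,1 \right)} \right)} - 80\right) 1 + Q{\left(92,188 \right)} = \left(6 - 80\right) 1 + \frac{\left(3 + 4 \cdot 92\right)^{2}}{16} = \left(-74\right) 1 + \frac{\left(3 + 368\right)^{2}}{16} = -74 + \frac{371^{2}}{16} = -74 + \frac{1}{16} \cdot 137641 = -74 + \frac{137641}{16} = \frac{136457}{16}$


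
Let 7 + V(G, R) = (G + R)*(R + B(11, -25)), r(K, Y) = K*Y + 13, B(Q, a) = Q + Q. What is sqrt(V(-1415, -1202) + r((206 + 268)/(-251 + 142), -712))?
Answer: sqrt(36726098338)/109 ≈ 1758.2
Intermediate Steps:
B(Q, a) = 2*Q
r(K, Y) = 13 + K*Y
V(G, R) = -7 + (22 + R)*(G + R) (V(G, R) = -7 + (G + R)*(R + 2*11) = -7 + (G + R)*(R + 22) = -7 + (G + R)*(22 + R) = -7 + (22 + R)*(G + R))
sqrt(V(-1415, -1202) + r((206 + 268)/(-251 + 142), -712)) = sqrt((-7 + (-1202)**2 + 22*(-1415) + 22*(-1202) - 1415*(-1202)) + (13 + ((206 + 268)/(-251 + 142))*(-712))) = sqrt((-7 + 1444804 - 31130 - 26444 + 1700830) + (13 + (474/(-109))*(-712))) = sqrt(3088053 + (13 + (474*(-1/109))*(-712))) = sqrt(3088053 + (13 - 474/109*(-712))) = sqrt(3088053 + (13 + 337488/109)) = sqrt(3088053 + 338905/109) = sqrt(336936682/109) = sqrt(36726098338)/109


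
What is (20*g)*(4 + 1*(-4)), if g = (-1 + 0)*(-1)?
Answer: 0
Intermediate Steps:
g = 1 (g = -1*(-1) = 1)
(20*g)*(4 + 1*(-4)) = (20*1)*(4 + 1*(-4)) = 20*(4 - 4) = 20*0 = 0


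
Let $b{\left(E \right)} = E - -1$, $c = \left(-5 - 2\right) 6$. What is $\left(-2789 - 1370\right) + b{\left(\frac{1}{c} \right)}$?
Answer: $- \frac{174637}{42} \approx -4158.0$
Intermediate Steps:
$c = -42$ ($c = \left(-7\right) 6 = -42$)
$b{\left(E \right)} = 1 + E$ ($b{\left(E \right)} = E + 1 = 1 + E$)
$\left(-2789 - 1370\right) + b{\left(\frac{1}{c} \right)} = \left(-2789 - 1370\right) + \left(1 + \frac{1}{-42}\right) = -4159 + \left(1 - \frac{1}{42}\right) = -4159 + \frac{41}{42} = - \frac{174637}{42}$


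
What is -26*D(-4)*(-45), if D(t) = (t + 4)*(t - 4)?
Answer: 0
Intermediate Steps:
D(t) = (-4 + t)*(4 + t) (D(t) = (4 + t)*(-4 + t) = (-4 + t)*(4 + t))
-26*D(-4)*(-45) = -26*(-16 + (-4)²)*(-45) = -26*(-16 + 16)*(-45) = -26*0*(-45) = 0*(-45) = 0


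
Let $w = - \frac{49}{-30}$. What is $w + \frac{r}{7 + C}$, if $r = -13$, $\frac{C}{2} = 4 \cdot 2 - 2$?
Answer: $\frac{541}{570} \approx 0.94912$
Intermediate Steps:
$C = 12$ ($C = 2 \left(4 \cdot 2 - 2\right) = 2 \left(8 - 2\right) = 2 \cdot 6 = 12$)
$w = \frac{49}{30}$ ($w = \left(-49\right) \left(- \frac{1}{30}\right) = \frac{49}{30} \approx 1.6333$)
$w + \frac{r}{7 + C} = \frac{49}{30} + \frac{1}{7 + 12} \left(-13\right) = \frac{49}{30} + \frac{1}{19} \left(-13\right) = \frac{49}{30} - \frac{13}{19} = \frac{541}{570}$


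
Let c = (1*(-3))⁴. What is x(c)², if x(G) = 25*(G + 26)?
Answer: 7155625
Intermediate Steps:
c = 81 (c = (-3)⁴ = 81)
x(G) = 650 + 25*G (x(G) = 25*(26 + G) = 650 + 25*G)
x(c)² = (650 + 25*81)² = (650 + 2025)² = 2675² = 7155625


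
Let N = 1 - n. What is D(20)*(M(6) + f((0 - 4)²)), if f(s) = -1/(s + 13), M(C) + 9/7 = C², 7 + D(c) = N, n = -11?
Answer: 35200/203 ≈ 173.40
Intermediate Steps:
N = 12 (N = 1 - 1*(-11) = 1 + 11 = 12)
D(c) = 5 (D(c) = -7 + 12 = 5)
M(C) = -9/7 + C²
f(s) = -1/(13 + s)
D(20)*(M(6) + f((0 - 4)²)) = 5*((-9/7 + 6²) - 1/(13 + (0 - 4)²)) = 5*((-9/7 + 36) - 1/(13 + (-4)²)) = 5*(243/7 - 1/(13 + 16)) = 5*(243/7 - 1/29) = 5*(7040/203) = 35200/203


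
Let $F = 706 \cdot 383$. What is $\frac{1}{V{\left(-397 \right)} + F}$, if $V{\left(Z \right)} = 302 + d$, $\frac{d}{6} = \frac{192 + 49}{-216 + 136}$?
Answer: $\frac{40}{10827277} \approx 3.6944 \cdot 10^{-6}$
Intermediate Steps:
$F = 270398$
$d = - \frac{723}{40}$ ($d = 6 \frac{192 + 49}{-216 + 136} = 6 \frac{241}{-80} = 6 \cdot 241 \left(- \frac{1}{80}\right) = 6 \left(- \frac{241}{80}\right) = - \frac{723}{40} \approx -18.075$)
$V{\left(Z \right)} = \frac{11357}{40}$ ($V{\left(Z \right)} = 302 - \frac{723}{40} = \frac{11357}{40}$)
$\frac{1}{V{\left(-397 \right)} + F} = \frac{1}{\frac{11357}{40} + 270398} = \frac{1}{\frac{10827277}{40}} = \frac{40}{10827277}$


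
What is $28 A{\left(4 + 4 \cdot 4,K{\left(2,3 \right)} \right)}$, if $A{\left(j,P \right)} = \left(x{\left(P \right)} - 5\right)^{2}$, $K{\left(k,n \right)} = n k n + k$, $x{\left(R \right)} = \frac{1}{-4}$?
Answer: $\frac{3087}{4} \approx 771.75$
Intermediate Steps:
$x{\left(R \right)} = - \frac{1}{4}$
$K{\left(k,n \right)} = k + k n^{2}$ ($K{\left(k,n \right)} = k n n + k = k n^{2} + k = k + k n^{2}$)
$A{\left(j,P \right)} = \frac{441}{16}$ ($A{\left(j,P \right)} = \left(- \frac{1}{4} - 5\right)^{2} = \left(- \frac{21}{4}\right)^{2} = \frac{441}{16}$)
$28 A{\left(4 + 4 \cdot 4,K{\left(2,3 \right)} \right)} = 28 \cdot \frac{441}{16} = \frac{3087}{4}$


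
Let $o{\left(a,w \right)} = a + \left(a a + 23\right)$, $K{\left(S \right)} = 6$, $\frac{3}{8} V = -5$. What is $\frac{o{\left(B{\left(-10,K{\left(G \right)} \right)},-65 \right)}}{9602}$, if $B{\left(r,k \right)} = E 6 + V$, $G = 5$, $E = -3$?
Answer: $\frac{8761}{86418} \approx 0.10138$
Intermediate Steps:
$V = - \frac{40}{3}$ ($V = \frac{8}{3} \left(-5\right) = - \frac{40}{3} \approx -13.333$)
$B{\left(r,k \right)} = - \frac{94}{3}$ ($B{\left(r,k \right)} = \left(-3\right) 6 - \frac{40}{3} = -18 - \frac{40}{3} = - \frac{94}{3}$)
$o{\left(a,w \right)} = 23 + a + a^{2}$ ($o{\left(a,w \right)} = a + \left(a^{2} + 23\right) = a + \left(23 + a^{2}\right) = 23 + a + a^{2}$)
$\frac{o{\left(B{\left(-10,K{\left(G \right)} \right)},-65 \right)}}{9602} = \frac{23 - \frac{94}{3} + \left(- \frac{94}{3}\right)^{2}}{9602} = \left(23 - \frac{94}{3} + \frac{8836}{9}\right) \frac{1}{9602} = \frac{8761}{9} \cdot \frac{1}{9602} = \frac{8761}{86418}$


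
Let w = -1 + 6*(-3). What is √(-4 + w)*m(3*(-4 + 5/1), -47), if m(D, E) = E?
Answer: -47*I*√23 ≈ -225.4*I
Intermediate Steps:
w = -19 (w = -1 - 18 = -19)
√(-4 + w)*m(3*(-4 + 5/1), -47) = √(-4 - 19)*(-47) = √(-23)*(-47) = (I*√23)*(-47) = -47*I*√23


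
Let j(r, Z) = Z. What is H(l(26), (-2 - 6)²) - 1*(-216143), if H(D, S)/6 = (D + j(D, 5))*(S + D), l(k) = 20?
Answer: 228743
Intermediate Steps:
H(D, S) = 6*(5 + D)*(D + S) (H(D, S) = 6*((D + 5)*(S + D)) = 6*((5 + D)*(D + S)) = 6*(5 + D)*(D + S))
H(l(26), (-2 - 6)²) - 1*(-216143) = (6*20² + 30*20 + 30*(-2 - 6)² + 6*20*(-2 - 6)²) - 1*(-216143) = (6*400 + 600 + 30*(-8)² + 6*20*(-8)²) + 216143 = (2400 + 600 + 30*64 + 6*20*64) + 216143 = (2400 + 600 + 1920 + 7680) + 216143 = 12600 + 216143 = 228743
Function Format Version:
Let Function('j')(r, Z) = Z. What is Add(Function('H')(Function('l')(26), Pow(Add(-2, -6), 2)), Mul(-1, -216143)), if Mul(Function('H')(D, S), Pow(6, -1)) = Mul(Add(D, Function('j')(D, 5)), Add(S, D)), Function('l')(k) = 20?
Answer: 228743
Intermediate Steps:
Function('H')(D, S) = Mul(6, Add(5, D), Add(D, S)) (Function('H')(D, S) = Mul(6, Mul(Add(D, 5), Add(S, D))) = Mul(6, Mul(Add(5, D), Add(D, S))) = Mul(6, Add(5, D), Add(D, S)))
Add(Function('H')(Function('l')(26), Pow(Add(-2, -6), 2)), Mul(-1, -216143)) = Add(Add(Mul(6, Pow(20, 2)), Mul(30, 20), Mul(30, Pow(Add(-2, -6), 2)), Mul(6, 20, Pow(Add(-2, -6), 2))), Mul(-1, -216143)) = Add(Add(Mul(6, 400), 600, Mul(30, Pow(-8, 2)), Mul(6, 20, Pow(-8, 2))), 216143) = Add(Add(2400, 600, Mul(30, 64), Mul(6, 20, 64)), 216143) = Add(Add(2400, 600, 1920, 7680), 216143) = Add(12600, 216143) = 228743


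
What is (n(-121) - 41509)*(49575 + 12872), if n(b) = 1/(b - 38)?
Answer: -412145953604/159 ≈ -2.5921e+9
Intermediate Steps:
n(b) = 1/(-38 + b)
(n(-121) - 41509)*(49575 + 12872) = (1/(-38 - 121) - 41509)*(49575 + 12872) = (1/(-159) - 41509)*62447 = (-1/159 - 41509)*62447 = -6599932/159*62447 = -412145953604/159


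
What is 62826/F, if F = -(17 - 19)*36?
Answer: 10471/12 ≈ 872.58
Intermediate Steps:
F = 72 (F = -1*(-2)*36 = 2*36 = 72)
62826/F = 62826/72 = 62826*(1/72) = 10471/12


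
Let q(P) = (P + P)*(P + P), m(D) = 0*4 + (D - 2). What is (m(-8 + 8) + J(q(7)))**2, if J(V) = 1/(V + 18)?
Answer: 182329/45796 ≈ 3.9813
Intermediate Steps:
m(D) = -2 + D (m(D) = 0 + (-2 + D) = -2 + D)
q(P) = 4*P**2 (q(P) = (2*P)*(2*P) = 4*P**2)
J(V) = 1/(18 + V)
(m(-8 + 8) + J(q(7)))**2 = ((-2 + (-8 + 8)) + 1/(18 + 4*7**2))**2 = ((-2 + 0) + 1/(18 + 4*49))**2 = (-2 + 1/(18 + 196))**2 = (-2 + 1/214)**2 = (-427/214)**2 = 182329/45796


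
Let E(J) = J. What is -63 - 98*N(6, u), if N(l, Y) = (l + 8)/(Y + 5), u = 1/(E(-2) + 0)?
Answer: -3311/9 ≈ -367.89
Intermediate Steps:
u = -1/2 (u = 1/(-2 + 0) = 1/(-2) = -1/2 ≈ -0.50000)
N(l, Y) = (8 + l)/(5 + Y)
-63 - 98*N(6, u) = -63 - 98*(8 + 6)/(5 - 1/2) = -63 - 98*14/9/2 = -63 - 196*14/9 = -63 - 98*28/9 = -63 - 2744/9 = -3311/9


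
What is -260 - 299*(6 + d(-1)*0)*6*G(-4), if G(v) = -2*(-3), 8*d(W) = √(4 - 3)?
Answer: -64844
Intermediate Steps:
d(W) = ⅛ (d(W) = √(4 - 3)/8 = √1/8 = (⅛)*1 = ⅛)
G(v) = 6
-260 - 299*(6 + d(-1)*0)*6*G(-4) = -260 - 299*(6 + (⅛)*0)*6*6 = -260 - 299*(6 + 0)*6*6 = -260 - 299*6*6*6 = -260 - 10764*6 = -260 - 299*216 = -260 - 64584 = -64844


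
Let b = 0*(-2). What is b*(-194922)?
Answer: 0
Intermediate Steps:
b = 0
b*(-194922) = 0*(-194922) = 0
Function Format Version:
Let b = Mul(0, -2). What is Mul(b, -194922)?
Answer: 0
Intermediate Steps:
b = 0
Mul(b, -194922) = Mul(0, -194922) = 0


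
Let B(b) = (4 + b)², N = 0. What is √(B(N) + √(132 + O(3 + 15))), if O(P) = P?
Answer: √(16 + 5*√6) ≈ 5.3148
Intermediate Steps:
√(B(N) + √(132 + O(3 + 15))) = √((4 + 0)² + √(132 + (3 + 15))) = √(4² + √(132 + 18)) = √(16 + √150) = √(16 + 5*√6)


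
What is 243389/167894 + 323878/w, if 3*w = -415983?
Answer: -20628610803/23280349934 ≈ -0.88610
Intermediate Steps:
w = -138661 (w = (⅓)*(-415983) = -138661)
243389/167894 + 323878/w = 243389/167894 + 323878/(-138661) = 243389*(1/167894) + 323878*(-1/138661) = 243389/167894 - 323878/138661 = -20628610803/23280349934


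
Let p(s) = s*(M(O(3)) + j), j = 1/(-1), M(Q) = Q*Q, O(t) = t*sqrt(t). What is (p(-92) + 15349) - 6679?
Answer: 6278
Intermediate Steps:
O(t) = t**(3/2)
M(Q) = Q**2
j = -1 (j = 1*(-1) = -1)
p(s) = 26*s (p(s) = s*((3**(3/2))**2 - 1) = s*((3*sqrt(3))**2 - 1) = s*(27 - 1) = s*26 = 26*s)
(p(-92) + 15349) - 6679 = (26*(-92) + 15349) - 6679 = (-2392 + 15349) - 6679 = 12957 - 6679 = 6278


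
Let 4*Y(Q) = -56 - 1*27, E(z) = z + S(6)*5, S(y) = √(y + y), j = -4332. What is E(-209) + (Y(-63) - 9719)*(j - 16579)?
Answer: 814670813/4 + 10*√3 ≈ 2.0367e+8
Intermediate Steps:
S(y) = √2*√y (S(y) = √(2*y) = √2*√y)
E(z) = z + 10*√3 (E(z) = z + (√2*√6)*5 = z + (2*√3)*5 = z + 10*√3)
Y(Q) = -83/4 (Y(Q) = (-56 - 1*27)/4 = (-56 - 27)/4 = (¼)*(-83) = -83/4)
E(-209) + (Y(-63) - 9719)*(j - 16579) = (-209 + 10*√3) + (-83/4 - 9719)*(-4332 - 16579) = (-209 + 10*√3) - 38959/4*(-20911) = (-209 + 10*√3) + 814671649/4 = 814670813/4 + 10*√3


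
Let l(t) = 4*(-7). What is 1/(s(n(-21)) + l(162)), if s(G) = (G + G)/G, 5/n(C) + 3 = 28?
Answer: -1/26 ≈ -0.038462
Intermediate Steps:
n(C) = ⅕ (n(C) = 5/(-3 + 28) = 5/25 = 5*(1/25) = ⅕)
l(t) = -28
s(G) = 2 (s(G) = (2*G)/G = 2)
1/(s(n(-21)) + l(162)) = 1/(2 - 28) = 1/(-26) = -1/26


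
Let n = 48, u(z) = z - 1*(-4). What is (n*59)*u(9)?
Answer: 36816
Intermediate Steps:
u(z) = 4 + z (u(z) = z + 4 = 4 + z)
(n*59)*u(9) = (48*59)*(4 + 9) = 2832*13 = 36816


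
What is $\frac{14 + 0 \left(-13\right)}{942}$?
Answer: $\frac{7}{471} \approx 0.014862$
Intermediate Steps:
$\frac{14 + 0 \left(-13\right)}{942} = \left(14 + 0\right) \frac{1}{942} = 14 \cdot \frac{1}{942} = \frac{7}{471}$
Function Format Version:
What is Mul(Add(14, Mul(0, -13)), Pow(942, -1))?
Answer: Rational(7, 471) ≈ 0.014862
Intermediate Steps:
Mul(Add(14, Mul(0, -13)), Pow(942, -1)) = Mul(Add(14, 0), Rational(1, 942)) = Mul(14, Rational(1, 942)) = Rational(7, 471)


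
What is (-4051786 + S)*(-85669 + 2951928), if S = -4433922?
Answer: -24322236926372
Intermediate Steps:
(-4051786 + S)*(-85669 + 2951928) = (-4051786 - 4433922)*(-85669 + 2951928) = -8485708*2866259 = -24322236926372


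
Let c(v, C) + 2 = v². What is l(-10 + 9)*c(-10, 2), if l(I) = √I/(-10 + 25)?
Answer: 98*I/15 ≈ 6.5333*I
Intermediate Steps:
c(v, C) = -2 + v²
l(I) = √I/15
l(-10 + 9)*c(-10, 2) = (√(-10 + 9)/15)*(-2 + (-10)²) = (√(-1)/15)*(-2 + 100) = (I/15)*98 = 98*I/15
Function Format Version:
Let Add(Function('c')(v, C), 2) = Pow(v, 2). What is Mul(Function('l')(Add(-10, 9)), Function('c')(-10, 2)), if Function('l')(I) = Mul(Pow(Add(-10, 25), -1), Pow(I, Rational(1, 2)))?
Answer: Mul(Rational(98, 15), I) ≈ Mul(6.5333, I)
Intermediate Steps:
Function('c')(v, C) = Add(-2, Pow(v, 2))
Function('l')(I) = Mul(Rational(1, 15), Pow(I, Rational(1, 2))) (Function('l')(I) = Mul(Pow(15, -1), Pow(I, Rational(1, 2))) = Mul(Rational(1, 15), Pow(I, Rational(1, 2))))
Mul(Function('l')(Add(-10, 9)), Function('c')(-10, 2)) = Mul(Mul(Rational(1, 15), Pow(Add(-10, 9), Rational(1, 2))), Add(-2, Pow(-10, 2))) = Mul(Mul(Rational(1, 15), Pow(-1, Rational(1, 2))), Add(-2, 100)) = Mul(Mul(Rational(1, 15), I), 98) = Mul(Rational(98, 15), I)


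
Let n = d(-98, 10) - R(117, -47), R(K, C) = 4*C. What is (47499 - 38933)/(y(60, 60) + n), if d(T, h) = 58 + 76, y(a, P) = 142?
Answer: 4283/232 ≈ 18.461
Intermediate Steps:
d(T, h) = 134
n = 322 (n = 134 - 4*(-47) = 134 - 1*(-188) = 134 + 188 = 322)
(47499 - 38933)/(y(60, 60) + n) = (47499 - 38933)/(142 + 322) = 8566/464 = 8566*(1/464) = 4283/232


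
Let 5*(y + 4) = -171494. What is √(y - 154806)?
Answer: 2*I*√1181930/5 ≈ 434.87*I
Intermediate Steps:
y = -171514/5 (y = -4 + (⅕)*(-171494) = -4 - 171494/5 = -171514/5 ≈ -34303.)
√(y - 154806) = √(-171514/5 - 154806) = √(-945544/5) = 2*I*√1181930/5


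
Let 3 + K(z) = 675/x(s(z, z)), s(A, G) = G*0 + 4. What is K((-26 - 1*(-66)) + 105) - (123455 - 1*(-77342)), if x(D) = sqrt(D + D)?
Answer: -200800 + 675*sqrt(2)/4 ≈ -2.0056e+5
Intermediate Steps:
s(A, G) = 4 (s(A, G) = 0 + 4 = 4)
x(D) = sqrt(2)*sqrt(D) (x(D) = sqrt(2*D) = sqrt(2)*sqrt(D))
K(z) = -3 + 675*sqrt(2)/4 (K(z) = -3 + 675/((sqrt(2)*sqrt(4))) = -3 + 675/((sqrt(2)*2)) = -3 + 675/((2*sqrt(2))) = -3 + 675*(sqrt(2)/4) = -3 + 675*sqrt(2)/4)
K((-26 - 1*(-66)) + 105) - (123455 - 1*(-77342)) = (-3 + 675*sqrt(2)/4) - (123455 - 1*(-77342)) = (-3 + 675*sqrt(2)/4) - (123455 + 77342) = (-3 + 675*sqrt(2)/4) - 1*200797 = (-3 + 675*sqrt(2)/4) - 200797 = -200800 + 675*sqrt(2)/4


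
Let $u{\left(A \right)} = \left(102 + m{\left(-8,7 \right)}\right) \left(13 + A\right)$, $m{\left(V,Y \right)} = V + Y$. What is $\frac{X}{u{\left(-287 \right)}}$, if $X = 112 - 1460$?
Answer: $\frac{674}{13837} \approx 0.04871$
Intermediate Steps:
$u{\left(A \right)} = 1313 + 101 A$ ($u{\left(A \right)} = \left(102 + \left(-8 + 7\right)\right) \left(13 + A\right) = \left(102 - 1\right) \left(13 + A\right) = 101 \left(13 + A\right) = 1313 + 101 A$)
$X = -1348$ ($X = 112 - 1460 = -1348$)
$\frac{X}{u{\left(-287 \right)}} = - \frac{1348}{1313 + 101 \left(-287\right)} = - \frac{1348}{1313 - 28987} = - \frac{1348}{-27674} = \left(-1348\right) \left(- \frac{1}{27674}\right) = \frac{674}{13837}$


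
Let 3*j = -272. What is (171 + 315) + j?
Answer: 1186/3 ≈ 395.33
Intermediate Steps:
j = -272/3 (j = (⅓)*(-272) = -272/3 ≈ -90.667)
(171 + 315) + j = (171 + 315) - 272/3 = 486 - 272/3 = 1186/3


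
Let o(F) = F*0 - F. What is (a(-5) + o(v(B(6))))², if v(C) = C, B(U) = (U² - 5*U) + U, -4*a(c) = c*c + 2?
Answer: 5625/16 ≈ 351.56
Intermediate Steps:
a(c) = -½ - c²/4 (a(c) = -(c*c + 2)/4 = -(c² + 2)/4 = -(2 + c²)/4 = -½ - c²/4)
B(U) = U² - 4*U
o(F) = -F (o(F) = 0 - F = -F)
(a(-5) + o(v(B(6))))² = ((-½ - ¼*(-5)²) - 6*(-4 + 6))² = ((-½ - ¼*25) - 6*2)² = ((-½ - 25/4) - 1*12)² = (-27/4 - 12)² = (-75/4)² = 5625/16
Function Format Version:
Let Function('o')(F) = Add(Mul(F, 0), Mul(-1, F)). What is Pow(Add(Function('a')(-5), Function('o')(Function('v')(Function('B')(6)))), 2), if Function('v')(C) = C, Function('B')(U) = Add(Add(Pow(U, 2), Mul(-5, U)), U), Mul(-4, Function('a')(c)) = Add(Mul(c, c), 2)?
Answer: Rational(5625, 16) ≈ 351.56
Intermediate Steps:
Function('a')(c) = Add(Rational(-1, 2), Mul(Rational(-1, 4), Pow(c, 2))) (Function('a')(c) = Mul(Rational(-1, 4), Add(Mul(c, c), 2)) = Mul(Rational(-1, 4), Add(Pow(c, 2), 2)) = Mul(Rational(-1, 4), Add(2, Pow(c, 2))) = Add(Rational(-1, 2), Mul(Rational(-1, 4), Pow(c, 2))))
Function('B')(U) = Add(Pow(U, 2), Mul(-4, U))
Function('o')(F) = Mul(-1, F) (Function('o')(F) = Add(0, Mul(-1, F)) = Mul(-1, F))
Pow(Add(Function('a')(-5), Function('o')(Function('v')(Function('B')(6)))), 2) = Pow(Add(Add(Rational(-1, 2), Mul(Rational(-1, 4), Pow(-5, 2))), Mul(-1, Mul(6, Add(-4, 6)))), 2) = Pow(Add(Add(Rational(-1, 2), Mul(Rational(-1, 4), 25)), Mul(-1, Mul(6, 2))), 2) = Pow(Add(Add(Rational(-1, 2), Rational(-25, 4)), Mul(-1, 12)), 2) = Pow(Add(Rational(-27, 4), -12), 2) = Pow(Rational(-75, 4), 2) = Rational(5625, 16)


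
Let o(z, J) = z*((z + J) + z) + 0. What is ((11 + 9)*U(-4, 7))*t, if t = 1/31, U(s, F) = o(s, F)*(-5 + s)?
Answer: -720/31 ≈ -23.226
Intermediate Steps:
o(z, J) = z*(J + 2*z) (o(z, J) = z*((J + z) + z) + 0 = z*(J + 2*z) + 0 = z*(J + 2*z))
U(s, F) = s*(-5 + s)*(F + 2*s) (U(s, F) = (s*(F + 2*s))*(-5 + s) = s*(-5 + s)*(F + 2*s))
t = 1/31 ≈ 0.032258
((11 + 9)*U(-4, 7))*t = ((11 + 9)*(-4*(-5 - 4)*(7 + 2*(-4))))*(1/31) = (20*(-4*(-9)*(7 - 8)))*(1/31) = (20*(-4*(-9)*(-1)))*(1/31) = (20*(-36))*(1/31) = -720*1/31 = -720/31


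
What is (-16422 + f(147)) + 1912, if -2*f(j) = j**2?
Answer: -50629/2 ≈ -25315.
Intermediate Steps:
f(j) = -j**2/2
(-16422 + f(147)) + 1912 = (-16422 - 1/2*147**2) + 1912 = (-16422 - 1/2*21609) + 1912 = (-16422 - 21609/2) + 1912 = -54453/2 + 1912 = -50629/2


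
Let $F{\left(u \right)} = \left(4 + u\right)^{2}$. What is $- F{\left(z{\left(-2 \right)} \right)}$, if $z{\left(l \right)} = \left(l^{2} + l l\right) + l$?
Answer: $-100$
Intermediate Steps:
$z{\left(l \right)} = l + 2 l^{2}$ ($z{\left(l \right)} = \left(l^{2} + l^{2}\right) + l = 2 l^{2} + l = l + 2 l^{2}$)
$- F{\left(z{\left(-2 \right)} \right)} = - \left(4 - 2 \left(1 + 2 \left(-2\right)\right)\right)^{2} = - \left(4 - 2 \left(1 - 4\right)\right)^{2} = - \left(4 - -6\right)^{2} = - \left(4 + 6\right)^{2} = - 10^{2} = \left(-1\right) 100 = -100$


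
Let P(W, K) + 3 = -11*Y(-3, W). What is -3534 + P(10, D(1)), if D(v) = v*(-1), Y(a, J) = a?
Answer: -3504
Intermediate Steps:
D(v) = -v
P(W, K) = 30 (P(W, K) = -3 - 11*(-3) = -3 + 33 = 30)
-3534 + P(10, D(1)) = -3534 + 30 = -3504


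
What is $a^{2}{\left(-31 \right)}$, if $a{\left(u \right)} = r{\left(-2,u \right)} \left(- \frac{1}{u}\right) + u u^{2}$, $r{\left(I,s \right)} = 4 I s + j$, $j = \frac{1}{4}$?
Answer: $\frac{13638921134281}{15376} \approx 8.8703 \cdot 10^{8}$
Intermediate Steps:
$j = \frac{1}{4} \approx 0.25$
$r{\left(I,s \right)} = \frac{1}{4} + 4 I s$ ($r{\left(I,s \right)} = 4 I s + \frac{1}{4} = \frac{1}{4} + 4 I s$)
$a{\left(u \right)} = u^{3} - \frac{\frac{1}{4} - 8 u}{u}$ ($a{\left(u \right)} = \left(\frac{1}{4} + 4 \left(-2\right) u\right) \left(- \frac{1}{u}\right) + u u^{2} = \left(\frac{1}{4} - 8 u\right) \left(- \frac{1}{u}\right) + u^{3} = - \frac{\frac{1}{4} - 8 u}{u} + u^{3} = u^{3} - \frac{\frac{1}{4} - 8 u}{u}$)
$a^{2}{\left(-31 \right)} = \left(8 + \left(-31\right)^{3} - \frac{1}{4 \left(-31\right)}\right)^{2} = \left(8 - 29791 - - \frac{1}{124}\right)^{2} = \left(8 - 29791 + \frac{1}{124}\right)^{2} = \left(- \frac{3693091}{124}\right)^{2} = \frac{13638921134281}{15376}$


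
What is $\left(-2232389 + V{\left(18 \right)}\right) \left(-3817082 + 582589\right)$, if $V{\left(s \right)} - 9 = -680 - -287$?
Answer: $7221888639089$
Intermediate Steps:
$V{\left(s \right)} = -384$ ($V{\left(s \right)} = 9 - 393 = -384$)
$\left(-2232389 + V{\left(18 \right)}\right) \left(-3817082 + 582589\right) = \left(-2232389 - 384\right) \left(-3817082 + 582589\right) = \left(-2232773\right) \left(-3234493\right) = 7221888639089$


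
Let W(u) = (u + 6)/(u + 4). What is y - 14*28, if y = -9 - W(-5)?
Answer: -400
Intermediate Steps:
W(u) = (6 + u)/(4 + u)
y = -8 (y = -9 - (6 - 5)/(4 - 5) = -9 - 1/(-1) = -9 - (-1) = -9 - 1*(-1) = -9 + 1 = -8)
y - 14*28 = -8 - 14*28 = -8 - 392 = -400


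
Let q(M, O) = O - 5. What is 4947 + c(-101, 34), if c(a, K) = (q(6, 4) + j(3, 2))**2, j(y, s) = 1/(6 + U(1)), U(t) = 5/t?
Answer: 598687/121 ≈ 4947.8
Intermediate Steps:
q(M, O) = -5 + O
j(y, s) = 1/11 (j(y, s) = 1/(6 + 5/1) = 1/(6 + 5*1) = 1/(6 + 5) = 1/11)
c(a, K) = 100/121 (c(a, K) = ((-5 + 4) + 1/11)**2 = (-1 + 1/11)**2 = (-10/11)**2 = 100/121)
4947 + c(-101, 34) = 4947 + 100/121 = 598687/121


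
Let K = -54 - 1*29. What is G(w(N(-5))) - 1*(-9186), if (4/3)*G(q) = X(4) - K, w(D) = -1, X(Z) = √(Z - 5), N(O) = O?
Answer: 36993/4 + 3*I/4 ≈ 9248.3 + 0.75*I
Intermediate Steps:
K = -83 (K = -54 - 29 = -83)
X(Z) = √(-5 + Z)
G(q) = 249/4 + 3*I/4 (G(q) = 3*(√(-5 + 4) - 1*(-83))/4 = 3*(√(-1) + 83)/4 = 3*(I + 83)/4 = 3*(83 + I)/4 = 249/4 + 3*I/4)
G(w(N(-5))) - 1*(-9186) = (249/4 + 3*I/4) - 1*(-9186) = (249/4 + 3*I/4) + 9186 = 36993/4 + 3*I/4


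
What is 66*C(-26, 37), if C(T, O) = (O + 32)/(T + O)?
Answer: 414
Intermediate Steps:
C(T, O) = (32 + O)/(O + T)
66*C(-26, 37) = 66*((32 + 37)/(37 - 26)) = 66*(69/11) = 414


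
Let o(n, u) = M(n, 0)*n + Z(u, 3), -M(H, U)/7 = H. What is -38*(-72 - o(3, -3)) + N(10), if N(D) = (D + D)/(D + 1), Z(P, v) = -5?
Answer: 1692/11 ≈ 153.82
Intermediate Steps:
M(H, U) = -7*H
o(n, u) = -5 - 7*n² (o(n, u) = (-7*n)*n - 5 = -7*n² - 5 = -5 - 7*n²)
N(D) = 2*D/(1 + D) (N(D) = (2*D)/(1 + D) = 2*D/(1 + D))
-38*(-72 - o(3, -3)) + N(10) = -38*(-72 - (-5 - 7*3²)) + 2*10/(1 + 10) = -38*(-72 - (-5 - 7*9)) + 2*10/11 = -38*(-72 - (-5 - 63)) + 2*10*(1/11) = -38*(-72 - 1*(-68)) + 20/11 = -38*(-72 + 68) + 20/11 = -38*(-4) + 20/11 = 152 + 20/11 = 1692/11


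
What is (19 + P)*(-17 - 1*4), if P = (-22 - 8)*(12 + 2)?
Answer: 8421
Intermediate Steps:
P = -420 (P = -30*14 = -420)
(19 + P)*(-17 - 1*4) = (19 - 420)*(-17 - 1*4) = -401*(-17 - 4) = -401*(-21) = 8421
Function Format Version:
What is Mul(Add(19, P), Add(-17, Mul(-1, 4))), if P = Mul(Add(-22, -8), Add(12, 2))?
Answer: 8421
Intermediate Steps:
P = -420 (P = Mul(-30, 14) = -420)
Mul(Add(19, P), Add(-17, Mul(-1, 4))) = Mul(Add(19, -420), Add(-17, Mul(-1, 4))) = Mul(-401, Add(-17, -4)) = Mul(-401, -21) = 8421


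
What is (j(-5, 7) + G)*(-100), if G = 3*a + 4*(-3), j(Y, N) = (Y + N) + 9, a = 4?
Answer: -1100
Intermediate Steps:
j(Y, N) = 9 + N + Y (j(Y, N) = (N + Y) + 9 = 9 + N + Y)
G = 0 (G = 3*4 + 4*(-3) = 12 - 12 = 0)
(j(-5, 7) + G)*(-100) = ((9 + 7 - 5) + 0)*(-100) = (11 + 0)*(-100) = 11*(-100) = -1100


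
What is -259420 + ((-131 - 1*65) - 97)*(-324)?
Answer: -164488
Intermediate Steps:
-259420 + ((-131 - 1*65) - 97)*(-324) = -259420 + ((-131 - 65) - 97)*(-324) = -259420 + (-196 - 97)*(-324) = -259420 - 293*(-324) = -259420 + 94932 = -164488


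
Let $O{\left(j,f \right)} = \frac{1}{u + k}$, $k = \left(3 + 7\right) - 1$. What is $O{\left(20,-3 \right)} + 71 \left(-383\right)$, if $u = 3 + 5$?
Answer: $- \frac{462280}{17} \approx -27193.0$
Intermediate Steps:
$u = 8$
$k = 9$ ($k = 10 - 1 = 9$)
$O{\left(j,f \right)} = \frac{1}{17}$ ($O{\left(j,f \right)} = \frac{1}{8 + 9} = \frac{1}{17}$)
$O{\left(20,-3 \right)} + 71 \left(-383\right) = \frac{1}{17} + 71 \left(-383\right) = \frac{1}{17} - 27193 = - \frac{462280}{17}$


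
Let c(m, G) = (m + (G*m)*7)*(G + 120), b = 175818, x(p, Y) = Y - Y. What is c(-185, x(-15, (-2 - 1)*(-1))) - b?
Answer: -198018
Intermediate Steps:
x(p, Y) = 0
c(m, G) = (120 + G)*(m + 7*G*m) (c(m, G) = (m + 7*G*m)*(120 + G) = (120 + G)*(m + 7*G*m))
c(-185, x(-15, (-2 - 1)*(-1))) - b = -185*(120 + 7*0² + 841*0) - 1*175818 = -185*(120 + 7*0 + 0) - 175818 = -185*(120 + 0 + 0) - 175818 = -185*120 - 175818 = -22200 - 175818 = -198018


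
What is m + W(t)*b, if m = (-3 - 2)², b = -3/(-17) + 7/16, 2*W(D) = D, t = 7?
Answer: 14769/544 ≈ 27.149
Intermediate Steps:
W(D) = D/2
b = 167/272 (b = -3*(-1/17) + 7*(1/16) = 3/17 + 7/16 = 167/272 ≈ 0.61397)
m = 25 (m = (-5)² = 25)
m + W(t)*b = 25 + ((½)*7)*(167/272) = 25 + (7/2)*(167/272) = 25 + 1169/544 = 14769/544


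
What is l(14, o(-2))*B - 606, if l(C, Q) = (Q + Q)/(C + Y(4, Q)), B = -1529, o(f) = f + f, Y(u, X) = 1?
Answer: 3142/15 ≈ 209.47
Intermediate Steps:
o(f) = 2*f
l(C, Q) = 2*Q/(1 + C) (l(C, Q) = (Q + Q)/(C + 1) = (2*Q)/(1 + C) = 2*Q/(1 + C))
l(14, o(-2))*B - 606 = (2*(2*(-2))/(1 + 14))*(-1529) - 606 = (2*(-4)/15)*(-1529) - 606 = (2*(-4)*(1/15))*(-1529) - 606 = -8/15*(-1529) - 606 = 12232/15 - 606 = 3142/15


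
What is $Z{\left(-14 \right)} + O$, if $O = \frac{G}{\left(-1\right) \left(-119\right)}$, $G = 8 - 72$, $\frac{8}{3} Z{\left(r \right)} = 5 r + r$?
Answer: $- \frac{7625}{238} \approx -32.038$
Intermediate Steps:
$Z{\left(r \right)} = \frac{9 r}{4}$ ($Z{\left(r \right)} = \frac{3 \left(5 r + r\right)}{8} = \frac{3 \cdot 6 r}{8} = \frac{9 r}{4}$)
$G = -64$ ($G = 8 - 72 = -64$)
$O = - \frac{64}{119}$ ($O = - \frac{64}{\left(-1\right) \left(-119\right)} = - \frac{64}{119} \approx -0.53782$)
$Z{\left(-14 \right)} + O = \frac{9}{4} \left(-14\right) - \frac{64}{119} = - \frac{63}{2} - \frac{64}{119} = - \frac{7625}{238}$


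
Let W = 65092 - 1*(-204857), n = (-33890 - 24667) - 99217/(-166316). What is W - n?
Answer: 54635704679/166316 ≈ 3.2851e+5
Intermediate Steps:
n = -9738866795/166316 (n = -58557 - 99217*(-1/166316) = -58557 + 99217/166316 = -9738866795/166316 ≈ -58556.)
W = 269949 (W = 65092 + 204857 = 269949)
W - n = 269949 - 1*(-9738866795/166316) = 269949 + 9738866795/166316 = 54635704679/166316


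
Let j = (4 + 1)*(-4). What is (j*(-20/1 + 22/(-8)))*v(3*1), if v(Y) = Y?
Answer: 1365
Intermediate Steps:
j = -20 (j = 5*(-4) = -20)
(j*(-20/1 + 22/(-8)))*v(3*1) = (-20*(-20/1 + 22/(-8)))*(3*1) = -20*(-20*1 + 22*(-1/8))*3 = -20*(-20 - 11/4)*3 = -20*(-91/4)*3 = 455*3 = 1365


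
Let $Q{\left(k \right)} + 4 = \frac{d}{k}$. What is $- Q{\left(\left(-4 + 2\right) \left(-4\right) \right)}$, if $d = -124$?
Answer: $\frac{39}{2} \approx 19.5$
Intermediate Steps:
$Q{\left(k \right)} = -4 - \frac{124}{k}$
$- Q{\left(\left(-4 + 2\right) \left(-4\right) \right)} = - (-4 - \frac{124}{\left(-4 + 2\right) \left(-4\right)}) = - (-4 - \frac{124}{\left(-2\right) \left(-4\right)}) = - (-4 - \frac{124}{8}) = - (-4 - \frac{31}{2}) = \left(-1\right) \left(- \frac{39}{2}\right) = \frac{39}{2}$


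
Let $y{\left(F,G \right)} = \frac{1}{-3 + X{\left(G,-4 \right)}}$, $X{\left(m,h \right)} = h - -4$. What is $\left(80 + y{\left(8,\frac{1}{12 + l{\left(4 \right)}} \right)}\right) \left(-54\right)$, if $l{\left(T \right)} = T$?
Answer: $-4302$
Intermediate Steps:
$X{\left(m,h \right)} = 4 + h$ ($X{\left(m,h \right)} = h + 4 = 4 + h$)
$y{\left(F,G \right)} = - \frac{1}{3}$ ($y{\left(F,G \right)} = \frac{1}{-3 + \left(4 - 4\right)} = \frac{1}{-3 + 0} = \frac{1}{-3} = - \frac{1}{3}$)
$\left(80 + y{\left(8,\frac{1}{12 + l{\left(4 \right)}} \right)}\right) \left(-54\right) = \left(80 - \frac{1}{3}\right) \left(-54\right) = \frac{239}{3} \left(-54\right) = -4302$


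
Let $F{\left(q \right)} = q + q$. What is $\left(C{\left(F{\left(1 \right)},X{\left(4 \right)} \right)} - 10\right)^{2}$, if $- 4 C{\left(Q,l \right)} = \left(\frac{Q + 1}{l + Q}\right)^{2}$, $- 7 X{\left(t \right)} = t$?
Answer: $\frac{19722481}{160000} \approx 123.27$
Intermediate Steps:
$X{\left(t \right)} = - \frac{t}{7}$
$F{\left(q \right)} = 2 q$
$C{\left(Q,l \right)} = - \frac{\left(1 + Q\right)^{2}}{4 \left(Q + l\right)^{2}}$ ($C{\left(Q,l \right)} = - \frac{\left(\frac{Q + 1}{l + Q}\right)^{2}}{4} = - \frac{\left(\frac{1 + Q}{Q + l}\right)^{2}}{4} = - \frac{\left(1 + Q\right)^{2} \frac{1}{\left(Q + l\right)^{2}}}{4} = - \frac{\left(1 + Q\right)^{2}}{4 \left(Q + l\right)^{2}}$)
$\left(C{\left(F{\left(1 \right)},X{\left(4 \right)} \right)} - 10\right)^{2} = \left(- \frac{\left(1 + 2 \cdot 1\right)^{2}}{4 \left(2 \cdot 1 - \frac{4}{7}\right)^{2}} - 10\right)^{2} = \left(- \frac{\left(1 + 2\right)^{2}}{4 \left(2 - \frac{4}{7}\right)^{2}} - 10\right)^{2} = \left(- \frac{3^{2}}{4 \cdot \frac{100}{49}} - 10\right)^{2} = \left(\left(- \frac{1}{4}\right) 9 \cdot \frac{49}{100} - 10\right)^{2} = \left(- \frac{441}{400} - 10\right)^{2} = \left(- \frac{4441}{400}\right)^{2} = \frac{19722481}{160000}$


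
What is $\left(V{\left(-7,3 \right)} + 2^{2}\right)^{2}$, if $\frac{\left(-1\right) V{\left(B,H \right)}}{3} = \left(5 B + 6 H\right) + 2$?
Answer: $2401$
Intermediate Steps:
$V{\left(B,H \right)} = -6 - 18 H - 15 B$ ($V{\left(B,H \right)} = - 3 \left(\left(5 B + 6 H\right) + 2\right) = - 3 \left(2 + 5 B + 6 H\right) = -6 - 18 H - 15 B$)
$\left(V{\left(-7,3 \right)} + 2^{2}\right)^{2} = \left(\left(-6 - 54 - -105\right) + 2^{2}\right)^{2} = \left(\left(-6 - 54 + 105\right) + 4\right)^{2} = \left(45 + 4\right)^{2} = 49^{2} = 2401$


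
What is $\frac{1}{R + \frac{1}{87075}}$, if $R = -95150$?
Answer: $- \frac{87075}{8285186249} \approx -1.051 \cdot 10^{-5}$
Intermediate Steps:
$\frac{1}{R + \frac{1}{87075}} = \frac{1}{-95150 + \frac{1}{87075}} = \frac{1}{- \frac{8285186249}{87075}} = - \frac{87075}{8285186249}$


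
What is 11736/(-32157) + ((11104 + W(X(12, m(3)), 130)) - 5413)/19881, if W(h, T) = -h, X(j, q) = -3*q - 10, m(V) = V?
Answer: -613666/7892757 ≈ -0.077751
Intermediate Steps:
X(j, q) = -10 - 3*q
11736/(-32157) + ((11104 + W(X(12, m(3)), 130)) - 5413)/19881 = 11736/(-32157) + ((11104 - (-10 - 3*3)) - 5413)/19881 = 11736*(-1/32157) + ((11104 - (-10 - 9)) - 5413)*(1/19881) = -1304/3573 + ((11104 - 1*(-19)) - 5413)*(1/19881) = -1304/3573 + ((11104 + 19) - 5413)*(1/19881) = -1304/3573 + (11123 - 5413)*(1/19881) = -1304/3573 + 5710*(1/19881) = -1304/3573 + 5710/19881 = -613666/7892757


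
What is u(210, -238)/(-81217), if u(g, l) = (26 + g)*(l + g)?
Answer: 6608/81217 ≈ 0.081362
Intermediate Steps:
u(g, l) = (26 + g)*(g + l)
u(210, -238)/(-81217) = (210² + 26*210 + 26*(-238) + 210*(-238))/(-81217) = (44100 + 5460 - 6188 - 49980)*(-1/81217) = -6608*(-1/81217) = 6608/81217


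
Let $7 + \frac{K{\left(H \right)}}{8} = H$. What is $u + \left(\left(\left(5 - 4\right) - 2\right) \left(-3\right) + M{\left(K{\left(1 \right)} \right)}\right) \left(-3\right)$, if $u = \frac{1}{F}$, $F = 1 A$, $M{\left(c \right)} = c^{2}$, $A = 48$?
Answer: $- \frac{332207}{48} \approx -6921.0$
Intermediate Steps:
$K{\left(H \right)} = -56 + 8 H$
$F = 48$ ($F = 1 \cdot 48 = 48$)
$u = \frac{1}{48} \approx 0.020833$
$u + \left(\left(\left(5 - 4\right) - 2\right) \left(-3\right) + M{\left(K{\left(1 \right)} \right)}\right) \left(-3\right) = \frac{1}{48} + \left(\left(\left(5 - 4\right) - 2\right) \left(-3\right) + \left(-56 + 8 \cdot 1\right)^{2}\right) \left(-3\right) = \frac{1}{48} + \left(\left(1 - 2\right) \left(-3\right) + \left(-56 + 8\right)^{2}\right) \left(-3\right) = \frac{1}{48} + \left(\left(-1\right) \left(-3\right) + \left(-48\right)^{2}\right) \left(-3\right) = \frac{1}{48} + \left(3 + 2304\right) \left(-3\right) = \frac{1}{48} + 2307 \left(-3\right) = \frac{1}{48} - 6921 = - \frac{332207}{48}$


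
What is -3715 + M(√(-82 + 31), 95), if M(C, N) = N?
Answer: -3620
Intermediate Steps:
-3715 + M(√(-82 + 31), 95) = -3715 + 95 = -3620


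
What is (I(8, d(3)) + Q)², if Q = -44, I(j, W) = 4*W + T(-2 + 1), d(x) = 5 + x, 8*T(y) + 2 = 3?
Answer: 9025/64 ≈ 141.02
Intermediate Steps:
T(y) = ⅛ (T(y) = -¼ + (⅛)*3 = -¼ + 3/8 = ⅛)
I(j, W) = ⅛ + 4*W (I(j, W) = 4*W + ⅛ = ⅛ + 4*W)
(I(8, d(3)) + Q)² = ((⅛ + 4*(5 + 3)) - 44)² = ((⅛ + 4*8) - 44)² = ((⅛ + 32) - 44)² = (257/8 - 44)² = (-95/8)² = 9025/64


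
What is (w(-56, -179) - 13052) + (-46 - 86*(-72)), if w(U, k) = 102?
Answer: -6804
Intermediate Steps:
(w(-56, -179) - 13052) + (-46 - 86*(-72)) = (102 - 13052) + (-46 - 86*(-72)) = -12950 + (-46 + 6192) = -12950 + 6146 = -6804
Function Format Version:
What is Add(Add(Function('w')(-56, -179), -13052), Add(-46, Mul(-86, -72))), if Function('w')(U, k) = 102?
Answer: -6804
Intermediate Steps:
Add(Add(Function('w')(-56, -179), -13052), Add(-46, Mul(-86, -72))) = Add(Add(102, -13052), Add(-46, Mul(-86, -72))) = Add(-12950, Add(-46, 6192)) = Add(-12950, 6146) = -6804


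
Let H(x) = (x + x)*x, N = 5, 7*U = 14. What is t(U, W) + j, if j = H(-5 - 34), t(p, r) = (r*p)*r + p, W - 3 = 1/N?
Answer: 76612/25 ≈ 3064.5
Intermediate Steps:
U = 2 (U = (⅐)*14 = 2)
W = 16/5 (W = 3 + 1/5 = 3 + ⅕ = 16/5 ≈ 3.2000)
t(p, r) = p + p*r² (t(p, r) = (p*r)*r + p = p*r² + p = p + p*r²)
H(x) = 2*x² (H(x) = (2*x)*x = 2*x²)
j = 3042 (j = 2*(-5 - 34)² = 2*(-39)² = 2*1521 = 3042)
t(U, W) + j = 2*(1 + (16/5)²) + 3042 = 2*(1 + 256/25) + 3042 = 2*(281/25) + 3042 = 562/25 + 3042 = 76612/25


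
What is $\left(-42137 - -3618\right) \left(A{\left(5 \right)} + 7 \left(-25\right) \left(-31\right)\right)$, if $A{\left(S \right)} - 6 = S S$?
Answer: $-210159664$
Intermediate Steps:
$A{\left(S \right)} = 6 + S^{2}$ ($A{\left(S \right)} = 6 + S S = 6 + S^{2}$)
$\left(-42137 - -3618\right) \left(A{\left(5 \right)} + 7 \left(-25\right) \left(-31\right)\right) = \left(-42137 - -3618\right) \left(\left(6 + 5^{2}\right) + 7 \left(-25\right) \left(-31\right)\right) = \left(-42137 + 3618\right) \left(\left(6 + 25\right) - -5425\right) = - 38519 \left(31 + 5425\right) = \left(-38519\right) 5456 = -210159664$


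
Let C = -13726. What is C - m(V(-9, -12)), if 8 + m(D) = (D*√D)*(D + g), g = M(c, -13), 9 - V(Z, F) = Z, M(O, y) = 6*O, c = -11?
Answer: -13718 + 2592*√2 ≈ -10052.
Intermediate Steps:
V(Z, F) = 9 - Z
g = -66 (g = 6*(-11) = -66)
m(D) = -8 + D^(3/2)*(-66 + D) (m(D) = -8 + (D*√D)*(D - 66) = -8 + D^(3/2)*(-66 + D))
C - m(V(-9, -12)) = -13726 - (-8 + (9 - 1*(-9))^(5/2) - 66*(9 - 1*(-9))^(3/2)) = -13726 - (-8 + (9 + 9)^(5/2) - 66*(9 + 9)^(3/2)) = -13726 - (-8 + 18^(5/2) - 3564*√2) = -13726 - (-8 + 972*√2 - 3564*√2) = -13726 - (-8 - 2592*√2) = -13726 + (8 + 2592*√2) = -13718 + 2592*√2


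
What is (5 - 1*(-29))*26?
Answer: 884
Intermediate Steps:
(5 - 1*(-29))*26 = (5 + 29)*26 = 34*26 = 884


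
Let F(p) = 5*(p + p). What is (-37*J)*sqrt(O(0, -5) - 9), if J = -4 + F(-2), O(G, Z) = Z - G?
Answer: 888*I*sqrt(14) ≈ 3322.6*I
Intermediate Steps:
F(p) = 10*p (F(p) = 5*(2*p) = 10*p)
J = -24 (J = -4 + 10*(-2) = -4 - 20 = -24)
(-37*J)*sqrt(O(0, -5) - 9) = (-37*(-24))*sqrt((-5 - 1*0) - 9) = 888*sqrt((-5 + 0) - 9) = 888*sqrt(-5 - 9) = 888*sqrt(-14) = 888*(I*sqrt(14)) = 888*I*sqrt(14)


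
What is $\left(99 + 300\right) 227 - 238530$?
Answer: $-147957$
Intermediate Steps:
$\left(99 + 300\right) 227 - 238530 = 399 \cdot 227 - 238530 = 90573 - 238530 = -147957$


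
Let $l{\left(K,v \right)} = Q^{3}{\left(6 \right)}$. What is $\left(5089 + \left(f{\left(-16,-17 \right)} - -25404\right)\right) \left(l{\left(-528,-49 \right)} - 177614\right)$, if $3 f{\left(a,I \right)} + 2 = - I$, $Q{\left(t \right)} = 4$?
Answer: $-5414919900$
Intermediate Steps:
$f{\left(a,I \right)} = - \frac{2}{3} - \frac{I}{3}$ ($f{\left(a,I \right)} = - \frac{2}{3} + \frac{\left(-1\right) I}{3} = - \frac{2}{3} - \frac{I}{3}$)
$l{\left(K,v \right)} = 64$ ($l{\left(K,v \right)} = 4^{3} = 64$)
$\left(5089 + \left(f{\left(-16,-17 \right)} - -25404\right)\right) \left(l{\left(-528,-49 \right)} - 177614\right) = \left(5089 - -25409\right) \left(64 - 177614\right) = \left(5089 + \left(\left(- \frac{2}{3} + \frac{17}{3}\right) + 25404\right)\right) \left(-177550\right) = \left(5089 + \left(5 + 25404\right)\right) \left(-177550\right) = \left(5089 + 25409\right) \left(-177550\right) = 30498 \left(-177550\right) = -5414919900$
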